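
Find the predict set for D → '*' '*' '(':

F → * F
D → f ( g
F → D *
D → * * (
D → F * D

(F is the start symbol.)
{ '*' }

PREDICT(D → '*' '*' '(') = (FIRST(RHS) \ {ε}) ∪ (FOLLOW(D) if ε ∈ FIRST(RHS), i.e. RHS ⇒* ε)
FIRST('*' '*' '(') = { '*' }
ε ∉ FIRST('*' '*' '('), so FOLLOW(D) is not added.
PREDICT(D → '*' '*' '(') = { '*' }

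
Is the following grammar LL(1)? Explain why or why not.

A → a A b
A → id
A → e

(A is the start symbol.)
For A:
  PREDICT(A → a A b) = { 'a' }
  PREDICT(A → id) = { 'id' }
  PREDICT(A → e) = { 'e' }

All predict sets are disjoint. The grammar IS LL(1).

Answer: Yes, the grammar is LL(1).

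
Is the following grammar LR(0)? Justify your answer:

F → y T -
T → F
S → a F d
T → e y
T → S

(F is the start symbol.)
A grammar is LR(0) if no state in the canonical LR(0) collection has:
  - both a shift item (dot before a terminal) and a complete item (shift-reduce conflict), or
  - two or more complete items (reduce-reduce conflict; the accept item [F' → F .] counts as a complete item here).

Augment with F' → F and build the canonical LR(0) collection (I0 = CLOSURE({[F' → . F]}), then GOTO on every symbol after a dot until no new states appear). It has 12 states:
  I0: { [F → . y T -], [F' → . F] }  — shift
  I1: { [F' → F .] }  — accept
  I2: { [F → . y T -], [F → y . T -], [S → . a F d], [T → . F], [T → . S], [T → . e y] }  — shift
  I3: { [T → F .] }  — reduce
  I4: { [T → S .] }  — reduce
  I5: { [F → y T . -] }  — shift
  I6: { [F → . y T -], [S → a . F d] }  — shift
  I7: { [T → e . y] }  — shift
  I8: { [T → e y .] }  — reduce
  I9: { [S → a F . d] }  — shift
  I10: { [S → a F d .] }  — reduce
  I11: { [F → y T - .] }  — reduce

Every state is either a pure shift/goto state or contains exactly one complete item and nothing to shift — no conflicts. The grammar is LR(0).

Answer: Yes, the grammar is LR(0)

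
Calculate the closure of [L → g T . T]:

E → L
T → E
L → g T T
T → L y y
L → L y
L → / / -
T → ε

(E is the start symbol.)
Start with: [L → g T . T]
  [L → g T . T] has the dot before T: add [T → . E], [T → . L y y], [T → .]
  [T → . E] has the dot before E: add [E → . L]
  [T → . L y y] has the dot before L: add [L → . g T T], [L → . L y], [L → . / / -]
No further items can be added.

CLOSURE = { [E → . L], [L → . / / -], [L → . L y], [L → . g T T], [L → g T . T], [T → . E], [T → . L y y], [T → .] }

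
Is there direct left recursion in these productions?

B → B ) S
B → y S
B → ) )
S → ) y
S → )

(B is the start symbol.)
Direct left recursion occurs when N → N α for some non-terminal N (the right-hand side begins with the left-hand side itself).

B → B ) S: LEFT RECURSIVE (starts with B)
B → y S: starts with y
B → ) ): starts with ')'
S → ) y: starts with ')'
S → ): starts with ')'

The grammar has direct left recursion on: B.

Answer: Yes, B is left-recursive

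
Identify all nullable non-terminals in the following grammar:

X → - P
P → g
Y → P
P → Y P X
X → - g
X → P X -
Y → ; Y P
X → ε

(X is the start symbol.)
{ 'X' }

A non-terminal is nullable if it can derive ε (the empty string): either it has an ε-production, or it has a production whose right-hand side consists entirely of nullable non-terminals.

ε-productions: X → ε
So X is immediately nullable.
No further non-terminal can be added: every production for the remaining non-terminals contains a terminal or a non-nullable non-terminal.
Nullable = { 'X' }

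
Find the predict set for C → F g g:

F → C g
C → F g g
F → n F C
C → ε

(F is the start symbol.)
PREDICT(C → F g g) = (FIRST(RHS) \ {ε}) ∪ (FOLLOW(C) if ε ∈ FIRST(RHS), i.e. RHS ⇒* ε)
FIRST(F) = { 'g', 'n' }
FIRST(F g g) = { 'g', 'n' }
ε ∉ FIRST(F g g), so FOLLOW(C) is not added.
PREDICT(C → F g g) = { 'g', 'n' }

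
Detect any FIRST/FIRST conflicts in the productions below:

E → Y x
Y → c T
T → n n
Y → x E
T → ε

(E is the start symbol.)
A FIRST/FIRST conflict occurs when two productions N → α and N → β for the same non-terminal have FIRST(α) ∩ FIRST(β) ≠ ∅ (with ε ∈ FIRST of a nullable right-hand side, so two nullable alternatives also conflict).

Productions for Y:
  Y → c T: FIRST = { 'c' }
  Y → x E: FIRST = { 'x' }
Productions for T:
  T → n n: FIRST = { 'n' }
  T → ε: FIRST = { ε }
E has only one production, so no FIRST/FIRST conflict is possible there.

All alternatives of each non-terminal have pairwise disjoint FIRST sets.

Answer: No FIRST/FIRST conflicts.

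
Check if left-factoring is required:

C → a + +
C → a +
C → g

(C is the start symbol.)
Yes, C has productions with common prefix 'a +'

Left-factoring is needed when two productions for the same non-terminal
share a common prefix on the right-hand side.

Productions for C:
  C → a + +
  C → a +
  C → g

Found common prefix 'a +' in productions for C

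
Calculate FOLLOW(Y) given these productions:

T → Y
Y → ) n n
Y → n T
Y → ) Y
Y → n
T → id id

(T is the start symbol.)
In T → Y: Y is at the end, add FOLLOW(T)
In Y → ) Y: Y is at the end; this adds FOLLOW(Y) to itself — nothing new

The FOLLOW sets referred to above (computed the same way, to a fixed point):
  FOLLOW(T) = { $ }

Taking the union: FOLLOW(Y) = { $ }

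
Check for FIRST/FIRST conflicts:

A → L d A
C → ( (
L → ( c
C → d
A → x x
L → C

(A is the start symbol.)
Yes. L → '(' c / L → C on { '(' }

A FIRST/FIRST conflict occurs when two productions N → α and N → β for the same non-terminal have FIRST(α) ∩ FIRST(β) ≠ ∅ (with ε ∈ FIRST of a nullable right-hand side, so two nullable alternatives also conflict).

FIRST sets of the non-terminals at (or reachable through a nullable prefix from) the front of some alternative:
  FIRST(L) = { '(', 'd' }
  FIRST(C) = { '(', 'd' }

Productions for A:
  A → L d A: FIRST = { '(', 'd' }
  A → x x: FIRST = { 'x' }
Productions for C:
  C → ( (: FIRST = { '(' }
  C → d: FIRST = { 'd' }
Productions for L:
  L → ( c: FIRST = { '(' }
  L → C: FIRST = { '(', 'd' }

Conflict for L: L → ( c and L → C
  Overlap: { '(' }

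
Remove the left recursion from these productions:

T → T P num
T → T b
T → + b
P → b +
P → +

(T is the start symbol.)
T → + b T'
T' → P num T'
T' → b T'
T' → ε
P → b +
P → +

T is directly left-recursive. The standard transformation for
  A → A α₁ | ... | A α_m | β₁ | ... | β_n
is
  A  → β₁ A' | ... | β_n A'
  A' → α₁ A' | ... | α_m A' | ε

T → + b becomes T → + b T'
T → T P num becomes T' → P num T'
T → T b becomes T' → b T'
Add T' → ε

Productions for other non-terminals are unchanged:
  P → b +
  P → +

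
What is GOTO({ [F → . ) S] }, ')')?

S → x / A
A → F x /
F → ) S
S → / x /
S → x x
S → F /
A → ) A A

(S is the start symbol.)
{ [F → ) . S], [F → . ) S], [S → . / x /], [S → . F /], [S → . x / A], [S → . x x] }

GOTO(I, ')') = CLOSURE({ [A → αX.β] : [A → α.Xβ] ∈ I, X = ')' })

Items with dot before ')', with the dot advanced:
  [F → . ) S] → [F → ) . S]
Closure of the advanced items:
  [F → ) . S] has the dot before S: add [S → . x / A], [S → . / x /], [S → . x x], [S → . F /]
  [S → . F /] has the dot before F: add [F → . ) S]

GOTO = { [F → ) . S], [F → . ) S], [S → . / x /], [S → . F /], [S → . x / A], [S → . x x] }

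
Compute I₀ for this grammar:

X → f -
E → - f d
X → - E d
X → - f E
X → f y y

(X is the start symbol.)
{ [X → . - E d], [X → . - f E], [X → . f -], [X → . f y y], [X' → . X] }

First, augment the grammar with X' → X
I₀ = CLOSURE({ [X' → . X] }):
  [X' → . X] has the dot before X: add [X → . f -], [X → . - E d], [X → . - f E], [X → . f y y]
No further items can be added.

I₀ = { [X → . - E d], [X → . - f E], [X → . f -], [X → . f y y], [X' → . X] }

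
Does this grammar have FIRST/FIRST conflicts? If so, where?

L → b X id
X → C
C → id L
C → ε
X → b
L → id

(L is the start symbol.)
No FIRST/FIRST conflicts.

A FIRST/FIRST conflict occurs when two productions N → α and N → β for the same non-terminal have FIRST(α) ∩ FIRST(β) ≠ ∅ (with ε ∈ FIRST of a nullable right-hand side, so two nullable alternatives also conflict).

FIRST sets of the non-terminals at (or reachable through a nullable prefix from) the front of some alternative:
  FIRST(C) = { 'id', ε }

Productions for L:
  L → b X id: FIRST = { 'b' }
  L → id: FIRST = { 'id' }
Productions for X:
  X → C: FIRST = { 'id', ε }
  X → b: FIRST = { 'b' }
Productions for C:
  C → id L: FIRST = { 'id' }
  C → ε: FIRST = { ε }

All alternatives of each non-terminal have pairwise disjoint FIRST sets.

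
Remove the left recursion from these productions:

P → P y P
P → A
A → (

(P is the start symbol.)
P → A P'
P' → y P P'
P' → ε
A → (

P is directly left-recursive. The standard transformation for
  A → A α₁ | ... | A α_m | β₁ | ... | β_n
is
  A  → β₁ A' | ... | β_n A'
  A' → α₁ A' | ... | α_m A' | ε

P → A becomes P → A P'
P → P y P becomes P' → y P P'
Add P' → ε

Productions for other non-terminals are unchanged:
  A → (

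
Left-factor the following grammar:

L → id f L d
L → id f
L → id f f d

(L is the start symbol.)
Left-factoring transforms A → αβ₁ | αβ₂ into A → αA' and A' → β₁ | β₂
(α is the longest common prefix among the alternatives). Repeat until
no nonterminal has two alternatives with a common prefix.

Round 1: L has alternatives sharing prefix 'id f'. Introduce L': L → id f L'
  Add: L' → L d
  Add: L' → ε
  Add: L' → f d

No remaining common prefixes — done.

Resulting grammar:
L → id f L'
L' → L d
L' → ε
L' → f d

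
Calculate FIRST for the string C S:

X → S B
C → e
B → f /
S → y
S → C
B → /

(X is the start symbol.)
{ 'e' }

FIRST sets of the non-terminals involved (from the grammar, by fixed-point iteration):
  FIRST(C) = { 'e' }

To compute FIRST(C S), process the symbols left to right:
Symbol C is a non-terminal. Add FIRST(C) \ {ε} = { 'e' }
C is not nullable (ε ∉ FIRST(C)), so stop here.
FIRST(C S) = { 'e' }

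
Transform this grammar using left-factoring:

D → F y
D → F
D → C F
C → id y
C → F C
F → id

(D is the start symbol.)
Left-factoring transforms A → αβ₁ | αβ₂ into A → αA' and A' → β₁ | β₂
(α is the longest common prefix among the alternatives). Repeat until
no nonterminal has two alternatives with a common prefix.

Round 1: D has alternatives sharing prefix 'F'. Introduce D': D → F D'
  Add: D' → y
  Add: D' → ε

No remaining common prefixes — done.

Resulting grammar:
D → F D'
D' → y
D' → ε
D → C F
C → id y
C → F C
F → id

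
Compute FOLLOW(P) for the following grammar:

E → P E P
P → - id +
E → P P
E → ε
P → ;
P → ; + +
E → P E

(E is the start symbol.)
To compute FOLLOW(P), find every occurrence of P on a right-hand side N → α P β: add FIRST(β) \ {ε}, and if β is empty or nullable also add FOLLOW(N). Iterate to a fixed point.

In E → P E P: P is followed by E P, add FIRST(E P) \ {ε} = { '-', ';' }
In E → P E P: P is at the end, add FOLLOW(E)
In E → P P: P is followed by P, add FIRST(P) \ {ε} = { '-', ';' }
In E → P P: P is at the end, add FOLLOW(E)
In E → P E: P is followed by E, add FIRST(E) \ {ε} = { '-', ';' }
  E is nullable, so also add FOLLOW(E)

The FOLLOW sets referred to above (computed the same way, to a fixed point):
  FOLLOW(E) = { $, '-', ';' }

Taking the union: FOLLOW(P) = { $, '-', ';' }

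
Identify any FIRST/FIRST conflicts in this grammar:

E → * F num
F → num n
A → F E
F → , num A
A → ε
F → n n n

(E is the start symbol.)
A FIRST/FIRST conflict occurs when two productions N → α and N → β for the same non-terminal have FIRST(α) ∩ FIRST(β) ≠ ∅ (with ε ∈ FIRST of a nullable right-hand side, so two nullable alternatives also conflict).

FIRST sets of the non-terminals at (or reachable through a nullable prefix from) the front of some alternative:
  FIRST(F) = { ',', 'n', 'num' }

Productions for F:
  F → num n: FIRST = { 'num' }
  F → , num A: FIRST = { ',' }
  F → n n n: FIRST = { 'n' }
Productions for A:
  A → F E: FIRST = { ',', 'n', 'num' }
  A → ε: FIRST = { ε }
E has only one production, so no FIRST/FIRST conflict is possible there.

All alternatives of each non-terminal have pairwise disjoint FIRST sets.

Answer: No FIRST/FIRST conflicts.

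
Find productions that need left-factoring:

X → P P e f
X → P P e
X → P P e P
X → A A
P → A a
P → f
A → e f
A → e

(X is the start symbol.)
Left-factoring is needed when two productions for the same non-terminal
share a common prefix on the right-hand side.

Productions for X:
  X → P P e f
  X → P P e
  X → P P e P
  X → A A
Productions for P:
  P → A a
  P → f
Productions for A:
  A → e f
  A → e

Found common prefix 'P P e' in productions for X
Found common prefix 'e' in productions for A

Answer: Yes, X has productions with common prefix 'P P e'; A has productions with common prefix 'e'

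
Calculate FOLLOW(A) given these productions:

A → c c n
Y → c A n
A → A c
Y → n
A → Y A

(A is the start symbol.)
{ $, 'c', 'n' }

To compute FOLLOW(A), find every occurrence of A on a right-hand side N → α A β: add FIRST(β) \ {ε}, and if β is empty or nullable also add FOLLOW(N). Iterate to a fixed point.

A is the start symbol, so $ ∈ FOLLOW(A).
In Y → c A n: A is followed by n, add FIRST(n) \ {ε} = { 'n' }
In A → A c: A is followed by c, add FIRST(c) \ {ε} = { 'c' }
In A → Y A: A is at the end; this adds FOLLOW(A) to itself — nothing new

Taking the union: FOLLOW(A) = { $, 'c', 'n' }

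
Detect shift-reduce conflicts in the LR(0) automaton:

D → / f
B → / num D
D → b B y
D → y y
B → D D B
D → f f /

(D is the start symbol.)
Augment with D' → D and build the canonical LR(0) collection (I0 = CLOSURE({[D' → . D]}), then GOTO on every symbol after a dot until no new states appear). It has 18 states:
  I0: { [D → . / f], [D → . b B y], [D → . f f /], [D → . y y], [D' → . D] }  — shift
  I1: { [D → / . f] }  — shift
  I2: { [D' → D .] }  — accept
  I3: { [B → . / num D], [B → . D D B], [D → . / f], [D → . b B y], [D → . f f /], [D → . y y], [D → b . B y] }  — shift
  I4: { [D → f . f /] }  — shift
  I5: { [D → y . y] }  — shift
  I6: { [D → y y .] }  — reduce
  I7: { [D → f f . /] }  — shift
  I8: { [D → f f / .] }  — reduce
  I9: { [B → / . num D], [D → / . f] }  — shift
  I10: { [D → b B . y] }  — shift
  I11: { [B → D . D B], [D → . / f], [D → . b B y], [D → . f f /], [D → . y y] }  — shift
  I12: { [B → . / num D], [B → . D D B], [B → D D . B], [D → . / f], [D → . b B y], [D → . f f /], [D → . y y] }  — shift
  I13: { [B → D D B .] }  — reduce
  I14: { [D → b B y .] }  — reduce
  I15: { [D → / f .] }  — reduce
  I16: { [B → / num . D], [D → . / f], [D → . b B y], [D → . f f /], [D → . y y] }  — shift
  I17: { [B → / num D .] }  — reduce

No state contains both a complete item and a shift item.

Answer: No shift-reduce conflicts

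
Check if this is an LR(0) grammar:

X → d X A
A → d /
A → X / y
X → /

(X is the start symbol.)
No. Reduce-reduce conflict: [A → d / .] and [X → / .]

A grammar is LR(0) if no state in the canonical LR(0) collection has:
  - both a shift item (dot before a terminal) and a complete item (shift-reduce conflict), or
  - two or more complete items (reduce-reduce conflict; the accept item [X' → X .] counts as a complete item here).

Augment with X' → X and build the canonical LR(0) collection (I0 = CLOSURE({[X' → . X]}), then GOTO on every symbol after a dot until no new states appear). It has 11 states:
  I0: { [X → . /], [X → . d X A], [X' → . X] }  — shift
  I1: { [X → / .] }  — reduce
  I2: { [X' → X .] }  — accept
  I3: { [X → . /], [X → . d X A], [X → d . X A] }  — shift
  I4: { [A → . X / y], [A → . d /], [X → . /], [X → . d X A], [X → d X . A] }  — shift
  I5: { [X → d X A .] }  — reduce
  I6: { [A → X . / y] }  — shift
  I7: { [A → d . /], [X → . /], [X → . d X A], [X → d . X A] }  — shift
  I8: { [A → d / .], [X → / .] }  — 2 reduces
  I9: { [A → X / . y] }  — shift
  I10: { [A → X / y .] }  — reduce

Conflict in state I8:
  Reduce-reduce conflict: [A → d / .] and [X → / .]
So the grammar is NOT LR(0).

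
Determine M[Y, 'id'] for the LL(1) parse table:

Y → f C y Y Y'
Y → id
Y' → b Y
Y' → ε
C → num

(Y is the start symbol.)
To find M[Y, 'id'], we find productions for Y where 'id' is in the predict set (PREDICT(N → α) = (FIRST(α) \ {ε}) ∪ (FOLLOW(N) if α ⇒* ε)).

Y → f C y Y Y': PREDICT = { 'f' }
Y → id: PREDICT = { 'id' }
  'id' is in predict set, so this production goes in M[Y, 'id']

M[Y, 'id'] = Y → id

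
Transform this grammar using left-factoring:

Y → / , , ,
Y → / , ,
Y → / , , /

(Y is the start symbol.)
Y → / , , Y'
Y' → ,
Y' → ε
Y' → /

Left-factoring transforms A → αβ₁ | αβ₂ into A → αA' and A' → β₁ | β₂
(α is the longest common prefix among the alternatives). Repeat until
no nonterminal has two alternatives with a common prefix.

Round 1: Y has alternatives sharing prefix '/ , ,'. Introduce Y': Y → / , , Y'
  Add: Y' → ,
  Add: Y' → ε
  Add: Y' → /

No remaining common prefixes — done.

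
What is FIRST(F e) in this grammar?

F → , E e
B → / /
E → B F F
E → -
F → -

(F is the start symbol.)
FIRST sets of the non-terminals involved (from the grammar, by fixed-point iteration):
  FIRST(F) = { ',', '-' }

To compute FIRST(F e), process the symbols left to right:
Symbol F is a non-terminal. Add FIRST(F) \ {ε} = { ',', '-' }
F is not nullable (ε ∉ FIRST(F)), so stop here.
FIRST(F e) = { ',', '-' }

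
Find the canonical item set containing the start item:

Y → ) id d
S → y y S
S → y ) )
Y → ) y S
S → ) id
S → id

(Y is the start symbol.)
First, augment the grammar with Y' → Y
I₀ = CLOSURE({ [Y' → . Y] }):
  [Y' → . Y] has the dot before Y: add [Y → . ) id d], [Y → . ) y S]
No further items can be added.

I₀ = { [Y → . ) id d], [Y → . ) y S], [Y' → . Y] }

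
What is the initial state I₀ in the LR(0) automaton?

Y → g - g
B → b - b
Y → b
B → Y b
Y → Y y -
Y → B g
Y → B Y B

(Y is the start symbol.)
{ [B → . Y b], [B → . b - b], [Y → . B Y B], [Y → . B g], [Y → . Y y -], [Y → . b], [Y → . g - g], [Y' → . Y] }

First, augment the grammar with Y' → Y
I₀ = CLOSURE({ [Y' → . Y] }):
  [Y' → . Y] has the dot before Y: add [Y → . g - g], [Y → . b], [Y → . Y y -], [Y → . B g], [Y → . B Y B]
  [Y → . B g] has the dot before B: add [B → . b - b], [B → . Y b]
No further items can be added.

I₀ = { [B → . Y b], [B → . b - b], [Y → . B Y B], [Y → . B g], [Y → . Y y -], [Y → . b], [Y → . g - g], [Y' → . Y] }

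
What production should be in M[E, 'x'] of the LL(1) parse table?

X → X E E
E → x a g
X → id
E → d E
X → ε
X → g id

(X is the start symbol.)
E → x a g

To find M[E, 'x'], we find productions for E where 'x' is in the predict set (PREDICT(N → α) = (FIRST(α) \ {ε}) ∪ (FOLLOW(N) if α ⇒* ε)).

E → x a g: PREDICT = { 'x' }
  'x' is in predict set, so this production goes in M[E, 'x']
E → d E: PREDICT = { 'd' }

M[E, 'x'] = E → x a g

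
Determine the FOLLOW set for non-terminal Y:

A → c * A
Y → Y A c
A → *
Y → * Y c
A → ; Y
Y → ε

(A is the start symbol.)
{ $, '*', ';', 'c' }

To compute FOLLOW(Y), find every occurrence of Y on a right-hand side N → α Y β: add FIRST(β) \ {ε}, and if β is empty or nullable also add FOLLOW(N). Iterate to a fixed point.

In Y → Y A c: Y is followed by A c, add FIRST(A c) \ {ε} = { '*', ';', 'c' }
In Y → * Y c: Y is followed by c, add FIRST(c) \ {ε} = { 'c' }
In A → ; Y: Y is at the end, add FOLLOW(A)

The FOLLOW sets referred to above (computed the same way, to a fixed point):
  FOLLOW(A) = { $, 'c' }

Taking the union: FOLLOW(Y) = { $, '*', ';', 'c' }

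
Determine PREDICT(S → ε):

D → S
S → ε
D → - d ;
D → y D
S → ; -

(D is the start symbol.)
{ $ }

PREDICT(S → ε) = (FIRST(RHS) \ {ε}) ∪ (FOLLOW(S) if ε ∈ FIRST(RHS), i.e. RHS ⇒* ε)
The right-hand side is ε (FIRST(ε) = { ε }), so the predict set is FOLLOW(S) = { $ }
PREDICT(S → ε) = { $ }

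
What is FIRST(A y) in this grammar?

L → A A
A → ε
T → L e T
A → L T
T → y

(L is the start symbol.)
FIRST sets of the non-terminals involved (from the grammar, by fixed-point iteration):
  FIRST(A) = { 'e', 'y', ε }

To compute FIRST(A y), process the symbols left to right:
Symbol A is a non-terminal. Add FIRST(A) \ {ε} = { 'e', 'y' }
A is nullable (ε ∈ FIRST(A)), continue to the next symbol.
Symbol y is a terminal. Add 'y' and stop.
FIRST(A y) = { 'e', 'y' }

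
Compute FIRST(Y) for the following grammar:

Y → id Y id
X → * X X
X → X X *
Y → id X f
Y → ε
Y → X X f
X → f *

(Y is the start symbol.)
To compute FIRST(Y), examine every production with Y on the left-hand side, reading each right-hand side left to right until a non-nullable symbol is reached.

FIRST sets of the other non-terminals involved (by the same procedure, iterated to a fixed point):
  FIRST(X) = { '*', 'f' }

From Y → id Y id:
  - id is a terminal: add 'id' and stop
From Y → id X f:
  - id is a terminal: add 'id' and stop
From Y → ε:
  - ε-production, so ε ∈ FIRST(Y)
From Y → X X f:
  - X is a non-terminal: add FIRST(X) \ {ε} = { '*', 'f' }
    X is not nullable, so stop

Collecting: FIRST(Y) = { '*', 'f', 'id', ε }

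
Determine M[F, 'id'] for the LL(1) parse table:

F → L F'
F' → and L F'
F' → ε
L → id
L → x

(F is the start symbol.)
F → L F'

To find M[F, 'id'], we find productions for F where 'id' is in the predict set (PREDICT(N → α) = (FIRST(α) \ {ε}) ∪ (FOLLOW(N) if α ⇒* ε)).

Relevant sets:
  FIRST(L) = { 'id', 'x' }

F → L F': PREDICT = { 'id', 'x' }
  'id' is in predict set, so this production goes in M[F, 'id']

M[F, 'id'] = F → L F'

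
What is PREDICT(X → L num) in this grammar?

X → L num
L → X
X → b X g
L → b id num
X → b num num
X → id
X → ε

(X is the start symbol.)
PREDICT(X → L num) = (FIRST(RHS) \ {ε}) ∪ (FOLLOW(X) if ε ∈ FIRST(RHS), i.e. RHS ⇒* ε)
FIRST(L) = { 'b', 'id', 'num', ε }
FIRST(L num) = { 'b', 'id', 'num' }
ε ∉ FIRST(L num), so FOLLOW(X) is not added.
PREDICT(X → L num) = { 'b', 'id', 'num' }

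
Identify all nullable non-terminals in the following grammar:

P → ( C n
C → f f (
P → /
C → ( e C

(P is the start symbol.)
A non-terminal is nullable if it can derive ε (the empty string): either it has an ε-production, or it has a production whose right-hand side consists entirely of nullable non-terminals.

There are no ε-productions, so no non-terminal can derive ε.
No non-terminals are nullable.

Answer: None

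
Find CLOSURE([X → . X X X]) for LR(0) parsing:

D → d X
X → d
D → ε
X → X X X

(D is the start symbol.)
Start with: [X → . X X X]
  [X → . X X X] has the dot before X: add [X → . d]
No further items can be added.

CLOSURE = { [X → . X X X], [X → . d] }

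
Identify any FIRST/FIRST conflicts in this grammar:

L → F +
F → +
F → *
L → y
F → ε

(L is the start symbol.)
A FIRST/FIRST conflict occurs when two productions N → α and N → β for the same non-terminal have FIRST(α) ∩ FIRST(β) ≠ ∅ (with ε ∈ FIRST of a nullable right-hand side, so two nullable alternatives also conflict).

FIRST sets of the non-terminals at (or reachable through a nullable prefix from) the front of some alternative:
  FIRST(F) = { '*', '+', ε }

Productions for L:
  L → F +: FIRST = { '*', '+' }
  L → y: FIRST = { 'y' }
Productions for F:
  F → +: FIRST = { '+' }
  F → *: FIRST = { '*' }
  F → ε: FIRST = { ε }

All alternatives of each non-terminal have pairwise disjoint FIRST sets.

Answer: No FIRST/FIRST conflicts.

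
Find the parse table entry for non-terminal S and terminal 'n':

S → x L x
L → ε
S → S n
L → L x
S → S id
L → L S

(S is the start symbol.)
Empty (error entry)

To find M[S, 'n'], we find productions for S where 'n' is in the predict set (PREDICT(N → α) = (FIRST(α) \ {ε}) ∪ (FOLLOW(N) if α ⇒* ε)).

Relevant sets:
  FIRST(S) = { 'x' }

S → x L x: PREDICT = { 'x' }
S → S n: PREDICT = { 'x' }
S → S id: PREDICT = { 'x' }

M[S, 'n'] is empty (no production applies)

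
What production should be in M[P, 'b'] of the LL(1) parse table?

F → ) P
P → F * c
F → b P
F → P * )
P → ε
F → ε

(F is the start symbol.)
P → F * c

To find M[P, 'b'], we find productions for P where 'b' is in the predict set (PREDICT(N → α) = (FIRST(α) \ {ε}) ∪ (FOLLOW(N) if α ⇒* ε)).

Relevant sets:
  FIRST(F) = { ')', '*', 'b', ε }
  FOLLOW(P) = { $, '*' }

P → F * c: PREDICT = { ')', '*', 'b' }
  'b' is in predict set, so this production goes in M[P, 'b']
P → ε: PREDICT = { $, '*' }

M[P, 'b'] = P → F * c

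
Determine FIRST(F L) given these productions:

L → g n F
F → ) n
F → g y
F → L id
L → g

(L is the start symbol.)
{ ')', 'g' }

FIRST sets of the non-terminals involved (from the grammar, by fixed-point iteration):
  FIRST(F) = { ')', 'g' }

To compute FIRST(F L), process the symbols left to right:
Symbol F is a non-terminal. Add FIRST(F) \ {ε} = { ')', 'g' }
F is not nullable (ε ∉ FIRST(F)), so stop here.
FIRST(F L) = { ')', 'g' }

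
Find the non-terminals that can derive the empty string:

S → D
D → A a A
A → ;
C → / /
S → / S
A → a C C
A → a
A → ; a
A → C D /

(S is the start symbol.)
A non-terminal is nullable if it can derive ε (the empty string): either it has an ε-production, or it has a production whose right-hand side consists entirely of nullable non-terminals.

There are no ε-productions, so no non-terminal can derive ε.
No non-terminals are nullable.

Answer: None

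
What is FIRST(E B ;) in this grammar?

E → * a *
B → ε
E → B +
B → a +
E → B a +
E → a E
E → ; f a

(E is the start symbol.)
{ '*', '+', ';', 'a' }

FIRST sets of the non-terminals involved (from the grammar, by fixed-point iteration):
  FIRST(E) = { '*', '+', ';', 'a' }

To compute FIRST(E B ;), process the symbols left to right:
Symbol E is a non-terminal. Add FIRST(E) \ {ε} = { '*', '+', ';', 'a' }
E is not nullable (ε ∉ FIRST(E)), so stop here.
FIRST(E B ;) = { '*', '+', ';', 'a' }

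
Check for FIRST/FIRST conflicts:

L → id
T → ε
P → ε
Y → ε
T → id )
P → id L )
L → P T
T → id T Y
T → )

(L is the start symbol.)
Yes. L → id / L → P T on { 'id' }; T → id ')' / T → id T Y on { 'id' }

FIRST sets of the non-terminals at (or reachable through a nullable prefix from) the front of some alternative:
  FIRST(P) = { 'id', ε }
  FIRST(T) = { ')', 'id', ε }

Productions for L:
  L → id: FIRST = { 'id' }
  L → P T: FIRST = { ')', 'id', ε }
Productions for T:
  T → ε: FIRST = { ε }
  T → id ): FIRST = { 'id' }
  T → id T Y: FIRST = { 'id' }
  T → ): FIRST = { ')' }
Productions for P:
  P → ε: FIRST = { ε }
  P → id L ): FIRST = { 'id' }
Y has only one production, so no FIRST/FIRST conflict is possible there.

Conflict for L: L → id and L → P T
  Overlap: { 'id' }
Conflict for T: T → id ) and T → id T Y
  Overlap: { 'id' }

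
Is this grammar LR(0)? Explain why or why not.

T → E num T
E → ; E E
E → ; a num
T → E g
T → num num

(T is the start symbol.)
A grammar is LR(0) if no state in the canonical LR(0) collection has:
  - both a shift item (dot before a terminal) and a complete item (shift-reduce conflict), or
  - two or more complete items (reduce-reduce conflict; the accept item [T' → T .] counts as a complete item here).

Augment with T' → T and build the canonical LR(0) collection (I0 = CLOSURE({[T' → . T]}), then GOTO on every symbol after a dot until no new states appear). It has 13 states:
  I0: { [E → . ; E E], [E → . ; a num], [T → . E g], [T → . E num T], [T → . num num], [T' → . T] }  — shift
  I1: { [E → . ; E E], [E → . ; a num], [E → ; . E E], [E → ; . a num] }  — shift
  I2: { [T → E . g], [T → E . num T] }  — shift
  I3: { [T' → T .] }  — accept
  I4: { [T → num . num] }  — shift
  I5: { [T → num num .] }  — reduce
  I6: { [T → E g .] }  — reduce
  I7: { [E → . ; E E], [E → . ; a num], [T → . E g], [T → . E num T], [T → . num num], [T → E num . T] }  — shift
  I8: { [T → E num T .] }  — reduce
  I9: { [E → . ; E E], [E → . ; a num], [E → ; E . E] }  — shift
  I10: { [E → ; a . num] }  — shift
  I11: { [E → ; a num .] }  — reduce
  I12: { [E → ; E E .] }  — reduce

Every state is either a pure shift/goto state or contains exactly one complete item and nothing to shift — no conflicts. The grammar is LR(0).

Answer: Yes, the grammar is LR(0)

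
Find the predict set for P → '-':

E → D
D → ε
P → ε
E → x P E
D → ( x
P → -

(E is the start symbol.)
{ '-' }

PREDICT(P → '-') = (FIRST(RHS) \ {ε}) ∪ (FOLLOW(P) if ε ∈ FIRST(RHS), i.e. RHS ⇒* ε)
FIRST('-') = { '-' }
ε ∉ FIRST('-'), so FOLLOW(P) is not added.
PREDICT(P → '-') = { '-' }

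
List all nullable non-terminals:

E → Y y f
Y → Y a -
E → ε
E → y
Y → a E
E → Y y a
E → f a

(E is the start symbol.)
A non-terminal is nullable if it can derive ε (the empty string): either it has an ε-production, or it has a production whose right-hand side consists entirely of nullable non-terminals.

ε-productions: E → ε
So E is immediately nullable.
No further non-terminal can be added: every production for the remaining non-terminals contains a terminal or a non-nullable non-terminal.
Nullable = { 'E' }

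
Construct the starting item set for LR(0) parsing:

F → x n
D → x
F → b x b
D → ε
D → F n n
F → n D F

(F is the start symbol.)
{ [F → . b x b], [F → . n D F], [F → . x n], [F' → . F] }

First, augment the grammar with F' → F
I₀ = CLOSURE({ [F' → . F] }):
  [F' → . F] has the dot before F: add [F → . x n], [F → . b x b], [F → . n D F]
No further items can be added.

I₀ = { [F → . b x b], [F → . n D F], [F → . x n], [F' → . F] }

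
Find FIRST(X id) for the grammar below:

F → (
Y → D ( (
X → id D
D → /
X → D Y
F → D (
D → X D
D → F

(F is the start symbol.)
FIRST sets of the non-terminals involved (from the grammar, by fixed-point iteration):
  FIRST(X) = { '(', '/', 'id' }

To compute FIRST(X id), process the symbols left to right:
Symbol X is a non-terminal. Add FIRST(X) \ {ε} = { '(', '/', 'id' }
X is not nullable (ε ∉ FIRST(X)), so stop here.
FIRST(X id) = { '(', '/', 'id' }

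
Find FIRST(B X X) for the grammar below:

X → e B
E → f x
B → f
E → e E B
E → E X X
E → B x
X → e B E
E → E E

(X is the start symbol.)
{ 'f' }

FIRST sets of the non-terminals involved (from the grammar, by fixed-point iteration):
  FIRST(B) = { 'f' }

To compute FIRST(B X X), process the symbols left to right:
Symbol B is a non-terminal. Add FIRST(B) \ {ε} = { 'f' }
B is not nullable (ε ∉ FIRST(B)), so stop here.
FIRST(B X X) = { 'f' }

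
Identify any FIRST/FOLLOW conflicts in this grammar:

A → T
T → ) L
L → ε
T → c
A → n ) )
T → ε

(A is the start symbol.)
Nullable non-terminals: A, L, T.
FIRST sets used below: FIRST(T) = { ')', 'c', ε }

A: nullable alternative(s) A → T; FOLLOW(A) = { $ }
  A → T: FIRST \ {ε} = { ')', 'c' } — this is the only nullable alternative, skip
  A → n ) ): FIRST \ {ε} = { 'n' } — disjoint from FOLLOW(A)
L has a nullable alternative but only one production, so nothing to check.

T: nullable alternative(s) T → ε; FOLLOW(T) = { $ }
  T → ) L: FIRST \ {ε} = { ')' } — disjoint from FOLLOW(T)
  T → c: FIRST \ {ε} = { 'c' } — disjoint from FOLLOW(T)
  T → ε: FIRST \ {ε} = { } — this is the only nullable alternative, skip

No FIRST/FOLLOW conflicts found.

Answer: No FIRST/FOLLOW conflicts.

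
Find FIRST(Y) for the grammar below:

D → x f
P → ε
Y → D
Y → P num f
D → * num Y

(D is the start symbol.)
To compute FIRST(Y), examine every production with Y on the left-hand side, reading each right-hand side left to right until a non-nullable symbol is reached.

FIRST sets of the other non-terminals involved (by the same procedure, iterated to a fixed point):
  FIRST(D) = { '*', 'x' }
  FIRST(P) = { ε }

From Y → D:
  - D is a non-terminal: add FIRST(D) \ {ε} = { '*', 'x' }
    D is not nullable, so stop
From Y → P num f:
  - P is a non-terminal: add FIRST(P) \ {ε} = { }
    P is nullable, so continue to the next symbol
  - num is a terminal: add 'num' and stop

Collecting: FIRST(Y) = { '*', 'num', 'x' }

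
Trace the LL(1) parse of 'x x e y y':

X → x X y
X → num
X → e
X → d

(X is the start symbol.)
LL(1) parsing maintains a stack (initially the start symbol over $) and the input. At each step: if the stack top is a terminal, match it against the current input token; if it is a non-terminal N, replace it with the RHS of M[N, lookahead] (the unique production whose predict set contains the lookahead).

Stack is shown with the top on the left.

Stack      Input        Action
------------------------------
X $        x x e y y $  output X → x X y
x X y $    x x e y y $  match 'x'
X y $      x e y y $    output X → x X y
x X y y $  x e y y $    match 'x'
X y y $    e y y $      output X → e
e y y $    e y y $      match 'e'
y y $      y y $        match 'y'
y $        y $          match 'y'
$          $            accept

The string is accepted.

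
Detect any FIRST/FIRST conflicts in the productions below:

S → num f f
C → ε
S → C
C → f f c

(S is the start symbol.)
A FIRST/FIRST conflict occurs when two productions N → α and N → β for the same non-terminal have FIRST(α) ∩ FIRST(β) ≠ ∅ (with ε ∈ FIRST of a nullable right-hand side, so two nullable alternatives also conflict).

FIRST sets of the non-terminals at (or reachable through a nullable prefix from) the front of some alternative:
  FIRST(C) = { 'f', ε }

Productions for S:
  S → num f f: FIRST = { 'num' }
  S → C: FIRST = { 'f', ε }
Productions for C:
  C → ε: FIRST = { ε }
  C → f f c: FIRST = { 'f' }

All alternatives of each non-terminal have pairwise disjoint FIRST sets.

Answer: No FIRST/FIRST conflicts.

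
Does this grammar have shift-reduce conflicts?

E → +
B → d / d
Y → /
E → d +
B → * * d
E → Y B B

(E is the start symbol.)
Augment with E' → E and build the canonical LR(0) collection (I0 = CLOSURE({[E' → . E]}), then GOTO on every symbol after a dot until no new states appear). It has 15 states:
  I0: { [E → . +], [E → . Y B B], [E → . d +], [E' → . E], [Y → . /] }  — shift
  I1: { [E → + .] }  — reduce
  I2: { [Y → / .] }  — reduce
  I3: { [E' → E .] }  — accept
  I4: { [B → . * * d], [B → . d / d], [E → Y . B B] }  — shift
  I5: { [E → d . +] }  — shift
  I6: { [E → d + .] }  — reduce
  I7: { [B → * . * d] }  — shift
  I8: { [B → . * * d], [B → . d / d], [E → Y B . B] }  — shift
  I9: { [B → d . / d] }  — shift
  I10: { [B → d / . d] }  — shift
  I11: { [B → d / d .] }  — reduce
  I12: { [E → Y B B .] }  — reduce
  I13: { [B → * * . d] }  — shift
  I14: { [B → * * d .] }  — reduce

No state contains both a complete item and a shift item.

Answer: No shift-reduce conflicts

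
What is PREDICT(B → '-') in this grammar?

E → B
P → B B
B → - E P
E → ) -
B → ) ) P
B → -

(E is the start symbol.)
{ '-' }

PREDICT(B → '-') = (FIRST(RHS) \ {ε}) ∪ (FOLLOW(B) if ε ∈ FIRST(RHS), i.e. RHS ⇒* ε)
FIRST('-') = { '-' }
ε ∉ FIRST('-'), so FOLLOW(B) is not added.
PREDICT(B → '-') = { '-' }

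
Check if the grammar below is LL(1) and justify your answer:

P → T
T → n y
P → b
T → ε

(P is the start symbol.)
Yes, the grammar is LL(1).

A grammar is LL(1) if for each non-terminal N with multiple productions, the predict sets of those productions are pairwise disjoint, where PREDICT(N → α) = (FIRST(α) \ {ε}) ∪ (FOLLOW(N) if α ⇒* ε).

Relevant sets:
  FIRST(T) = { 'n', ε }
  FOLLOW(P) = { $ }
  FOLLOW(T) = { $ }

For P:
  PREDICT(P → T) = { $, 'n' }
  PREDICT(P → b) = { 'b' }
For T:
  PREDICT(T → n y) = { 'n' }
  PREDICT(T → ε) = { $ }

All predict sets are disjoint. The grammar IS LL(1).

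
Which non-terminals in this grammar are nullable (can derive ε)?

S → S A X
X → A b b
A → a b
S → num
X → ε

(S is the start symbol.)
{ 'X' }

A non-terminal is nullable if it can derive ε (the empty string): either it has an ε-production, or it has a production whose right-hand side consists entirely of nullable non-terminals.

ε-productions: X → ε
So X is immediately nullable.
No further non-terminal can be added: every production for the remaining non-terminals contains a terminal or a non-nullable non-terminal.
Nullable = { 'X' }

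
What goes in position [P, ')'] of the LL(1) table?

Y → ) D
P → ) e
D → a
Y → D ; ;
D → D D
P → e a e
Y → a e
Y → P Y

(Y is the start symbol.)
To find M[P, ')'], we find productions for P where ')' is in the predict set (PREDICT(N → α) = (FIRST(α) \ {ε}) ∪ (FOLLOW(N) if α ⇒* ε)).

P → ) e: PREDICT = { ')' }
  ')' is in predict set, so this production goes in M[P, ')']
P → e a e: PREDICT = { 'e' }

M[P, ')'] = P → ) e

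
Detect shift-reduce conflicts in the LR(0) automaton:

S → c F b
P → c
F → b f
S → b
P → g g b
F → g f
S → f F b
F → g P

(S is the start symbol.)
No shift-reduce conflicts

A shift-reduce conflict occurs when an LR(0) state has both:
  - a complete (reduce) item [A → α .] (dot at the end), and
  - a shift item [B → β . c γ] (dot before a terminal).

Augment with S' → S and build the canonical LR(0) collection (I0 = CLOSURE({[S' → . S]}), then GOTO on every symbol after a dot until no new states appear). It has 18 states:
  I0: { [S → . b], [S → . c F b], [S → . f F b], [S' → . S] }  — shift
  I1: { [S' → S .] }  — accept
  I2: { [S → b .] }  — reduce
  I3: { [F → . b f], [F → . g P], [F → . g f], [S → c . F b] }  — shift
  I4: { [F → . b f], [F → . g P], [F → . g f], [S → f . F b] }  — shift
  I5: { [S → f F . b] }  — shift
  I6: { [F → b . f] }  — shift
  I7: { [F → g . P], [F → g . f], [P → . c], [P → . g g b] }  — shift
  I8: { [F → g P .] }  — reduce
  I9: { [P → c .] }  — reduce
  I10: { [F → g f .] }  — reduce
  I11: { [P → g . g b] }  — shift
  I12: { [P → g g . b] }  — shift
  I13: { [P → g g b .] }  — reduce
  I14: { [F → b f .] }  — reduce
  I15: { [S → f F b .] }  — reduce
  I16: { [S → c F . b] }  — shift
  I17: { [S → c F b .] }  — reduce

No state contains both a complete item and a shift item.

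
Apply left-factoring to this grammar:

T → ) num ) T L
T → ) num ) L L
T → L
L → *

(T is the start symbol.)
Left-factoring transforms A → αβ₁ | αβ₂ into A → αA' and A' → β₁ | β₂
(α is the longest common prefix among the alternatives). Repeat until
no nonterminal has two alternatives with a common prefix.

Round 1: T has alternatives sharing prefix ') num )'. Introduce T': T → ) num ) T'
  Add: T' → T L
  Add: T' → L L

No remaining common prefixes — done.

Resulting grammar:
T → ) num ) T'
T' → T L
T' → L L
T → L
L → *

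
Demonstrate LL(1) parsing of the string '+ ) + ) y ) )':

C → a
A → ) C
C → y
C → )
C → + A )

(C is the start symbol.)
LL(1) parsing maintains a stack (initially the start symbol over $) and the input. At each step: if the stack top is a terminal, match it against the current input token; if it is a non-terminal N, replace it with the RHS of M[N, lookahead] (the unique production whose predict set contains the lookahead).

Stack is shown with the top on the left.

Stack      Input            Action
----------------------------------
C $        + ) + ) y ) ) $  output C → + A )
+ A ) $    + ) + ) y ) ) $  match '+'
A ) $      ) + ) y ) ) $    output A → ) C
) C ) $    ) + ) y ) ) $    match ')'
C ) $      + ) y ) ) $      output C → + A )
+ A ) ) $  + ) y ) ) $      match '+'
A ) ) $    ) y ) ) $        output A → ) C
) C ) ) $  ) y ) ) $        match ')'
C ) ) $    y ) ) $          output C → y
y ) ) $    y ) ) $          match 'y'
) ) $      ) ) $            match ')'
) $        ) $              match ')'
$          $                accept

The string is accepted.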